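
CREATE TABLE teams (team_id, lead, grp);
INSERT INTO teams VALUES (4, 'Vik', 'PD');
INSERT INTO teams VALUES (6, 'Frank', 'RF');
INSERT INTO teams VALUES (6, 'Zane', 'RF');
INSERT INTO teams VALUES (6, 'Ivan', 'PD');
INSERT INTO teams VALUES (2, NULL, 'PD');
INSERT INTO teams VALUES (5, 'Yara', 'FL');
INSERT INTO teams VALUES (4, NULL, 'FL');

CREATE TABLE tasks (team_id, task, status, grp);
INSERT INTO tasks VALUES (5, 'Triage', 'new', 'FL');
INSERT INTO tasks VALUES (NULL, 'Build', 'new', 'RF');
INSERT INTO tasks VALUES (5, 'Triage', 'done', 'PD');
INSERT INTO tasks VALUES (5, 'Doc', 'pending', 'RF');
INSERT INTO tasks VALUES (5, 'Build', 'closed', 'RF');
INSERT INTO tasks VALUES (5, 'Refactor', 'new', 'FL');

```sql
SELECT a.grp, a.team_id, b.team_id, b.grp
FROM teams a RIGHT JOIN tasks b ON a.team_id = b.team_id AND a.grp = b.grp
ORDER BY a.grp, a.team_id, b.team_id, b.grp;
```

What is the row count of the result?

6

RIGHT JOIN keeps every row from `tasks`; unmatched rows get NULL for `teams`'s columns.
Matching on a.team_id = b.team_id AND a.grp = b.grp. A NULL in a compared column never satisfies the condition.
- a[0] team_id=4, grp=PD → no match.
- a[1] team_id=6, grp=RF → no match.
- a[2] team_id=6, grp=RF → no match.
- a[3] team_id=6, grp=PD → no match.
- a[4] team_id=2, grp=PD → no match.
- a[5] team_id=5, grp=FL → 2 match(es) in b → 2 row(s).
- a[6] team_id=4, grp=FL → no match.
- plus 4 unmatched b row(s), each kept with NULL a columns.
Total: 2 matched + 4 padded = 6 rows.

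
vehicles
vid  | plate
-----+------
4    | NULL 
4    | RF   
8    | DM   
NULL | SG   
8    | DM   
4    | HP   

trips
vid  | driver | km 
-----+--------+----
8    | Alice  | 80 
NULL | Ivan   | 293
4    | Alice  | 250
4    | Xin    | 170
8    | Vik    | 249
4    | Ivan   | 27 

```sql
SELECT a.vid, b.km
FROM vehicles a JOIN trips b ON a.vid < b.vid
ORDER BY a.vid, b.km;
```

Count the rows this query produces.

6

INNER JOIN keeps only pairs where the ON condition holds.
Matching on a.vid < b.vid. A NULL in a compared column never satisfies the condition.
- a[0] vid=4 → 2 match(es) in b → 2 row(s).
- a[1] vid=4 → 2 match(es) in b → 2 row(s).
- a[2] vid=8 → no match; dropped.
- a[3] vid=NULL → no match; dropped.
- a[4] vid=8 → no match; dropped.
- a[5] vid=4 → 2 match(es) in b → 2 row(s).
Total: 6 rows.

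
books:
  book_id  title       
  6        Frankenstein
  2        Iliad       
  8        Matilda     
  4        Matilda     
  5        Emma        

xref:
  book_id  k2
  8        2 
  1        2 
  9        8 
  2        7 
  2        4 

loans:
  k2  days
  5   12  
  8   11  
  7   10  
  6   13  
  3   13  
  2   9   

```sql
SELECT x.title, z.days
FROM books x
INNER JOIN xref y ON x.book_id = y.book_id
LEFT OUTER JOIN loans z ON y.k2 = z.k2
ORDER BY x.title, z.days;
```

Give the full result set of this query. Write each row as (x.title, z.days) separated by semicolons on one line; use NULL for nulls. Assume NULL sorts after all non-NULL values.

(Iliad, 10); (Iliad, NULL); (Matilda, 9)

Joins associate left-to-right: books INNER JOIN xref on book_id gives 3 intermediate row(s).
Then LEFT JOIN `loans z` on k2: each of those 3 rows is kept; rows whose y.k2 has no match in z get NULL for z's columns.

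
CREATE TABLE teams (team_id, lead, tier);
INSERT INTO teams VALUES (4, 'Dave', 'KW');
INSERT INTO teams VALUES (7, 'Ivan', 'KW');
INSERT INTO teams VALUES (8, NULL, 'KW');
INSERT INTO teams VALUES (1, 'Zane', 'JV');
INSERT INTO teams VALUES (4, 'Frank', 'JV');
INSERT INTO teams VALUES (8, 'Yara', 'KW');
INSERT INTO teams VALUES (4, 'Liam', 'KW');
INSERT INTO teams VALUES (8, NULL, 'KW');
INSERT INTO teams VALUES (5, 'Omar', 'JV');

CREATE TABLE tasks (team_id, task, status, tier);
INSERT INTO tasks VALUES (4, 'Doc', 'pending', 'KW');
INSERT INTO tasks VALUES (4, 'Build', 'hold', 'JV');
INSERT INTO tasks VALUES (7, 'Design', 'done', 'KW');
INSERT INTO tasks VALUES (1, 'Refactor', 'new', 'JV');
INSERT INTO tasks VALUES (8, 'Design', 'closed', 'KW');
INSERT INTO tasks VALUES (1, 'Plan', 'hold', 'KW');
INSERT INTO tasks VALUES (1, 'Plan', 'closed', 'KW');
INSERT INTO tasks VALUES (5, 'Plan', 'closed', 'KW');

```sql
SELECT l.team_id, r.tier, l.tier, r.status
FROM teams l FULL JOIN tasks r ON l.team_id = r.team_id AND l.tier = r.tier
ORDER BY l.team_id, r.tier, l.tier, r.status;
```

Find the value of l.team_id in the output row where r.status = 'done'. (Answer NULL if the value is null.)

7

FULL OUTER JOIN keeps every row from both sides; unmatched rows get NULL for the other side's columns.
Matching on l.team_id = r.team_id AND l.tier = r.tier.
Matched pairs: 8; unmatched l rows kept: 1; unmatched r rows kept: 3.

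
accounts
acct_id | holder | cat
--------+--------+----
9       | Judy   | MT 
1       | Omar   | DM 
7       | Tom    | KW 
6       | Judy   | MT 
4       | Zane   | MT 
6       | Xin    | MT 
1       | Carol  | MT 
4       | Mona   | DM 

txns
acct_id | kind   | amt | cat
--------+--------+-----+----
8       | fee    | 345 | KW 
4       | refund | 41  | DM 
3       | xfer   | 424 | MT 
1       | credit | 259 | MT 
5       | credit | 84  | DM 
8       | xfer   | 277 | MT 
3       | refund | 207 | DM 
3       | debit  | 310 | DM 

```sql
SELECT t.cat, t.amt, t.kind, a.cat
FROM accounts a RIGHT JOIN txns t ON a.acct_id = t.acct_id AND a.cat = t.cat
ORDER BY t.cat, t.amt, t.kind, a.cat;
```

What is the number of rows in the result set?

8

RIGHT JOIN keeps every row from `txns`; unmatched rows get NULL for `accounts`'s columns.
Matching on a.acct_id = t.acct_id AND a.cat = t.cat.
Matched pairs: 2; unmatched t rows kept: 6.
Total: 2 matched + 6 padded = 8 rows.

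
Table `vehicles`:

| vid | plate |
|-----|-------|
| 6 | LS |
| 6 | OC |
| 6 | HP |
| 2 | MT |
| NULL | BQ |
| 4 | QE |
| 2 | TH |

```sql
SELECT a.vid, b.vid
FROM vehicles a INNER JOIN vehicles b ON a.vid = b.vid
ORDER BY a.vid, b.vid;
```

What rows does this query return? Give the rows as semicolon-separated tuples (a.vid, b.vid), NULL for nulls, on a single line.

INNER JOIN keeps only pairs where the ON condition holds.
Matching on a.vid = b.vid. A NULL in a compared column never satisfies the condition.
Matched pairs: 14.

(2, 2); (2, 2); (2, 2); (2, 2); (4, 4); (6, 6); (6, 6); (6, 6); (6, 6); (6, 6); (6, 6); (6, 6); (6, 6); (6, 6)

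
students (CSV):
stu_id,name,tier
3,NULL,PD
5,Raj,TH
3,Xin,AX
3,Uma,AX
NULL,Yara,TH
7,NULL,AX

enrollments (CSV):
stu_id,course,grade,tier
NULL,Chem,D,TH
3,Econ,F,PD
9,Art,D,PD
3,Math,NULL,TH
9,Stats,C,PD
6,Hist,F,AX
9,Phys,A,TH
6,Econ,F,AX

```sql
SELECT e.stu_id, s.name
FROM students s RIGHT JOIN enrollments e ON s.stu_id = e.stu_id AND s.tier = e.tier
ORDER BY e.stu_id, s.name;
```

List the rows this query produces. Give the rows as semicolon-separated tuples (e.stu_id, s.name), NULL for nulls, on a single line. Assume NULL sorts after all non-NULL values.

(3, NULL); (3, NULL); (6, NULL); (6, NULL); (9, NULL); (9, NULL); (9, NULL); (NULL, NULL)

RIGHT JOIN keeps every row from `enrollments`; unmatched rows get NULL for `students`'s columns.
Matching on s.stu_id = e.stu_id AND s.tier = e.tier. A NULL in a compared column never satisfies the condition.
- s (stu_id=3, tier=PD) pairs with 1 row(s) of e.
- s (stu_id=5, tier=TH) has no partner in e.
- s (stu_id=3, tier=AX) has no partner in e.
- s (stu_id=3, tier=AX) has no partner in e.
- s (stu_id=NULL, tier=TH) has no partner in e.
- s (stu_id=7, tier=AX) has no partner in e.
- 7 e row(s) had no s match → kept, s columns NULL.
After projecting and ordering:
e.stu_id | s.name
3 | NULL
3 | NULL
6 | NULL
6 | NULL
9 | NULL
9 | NULL
9 | NULL
NULL | NULL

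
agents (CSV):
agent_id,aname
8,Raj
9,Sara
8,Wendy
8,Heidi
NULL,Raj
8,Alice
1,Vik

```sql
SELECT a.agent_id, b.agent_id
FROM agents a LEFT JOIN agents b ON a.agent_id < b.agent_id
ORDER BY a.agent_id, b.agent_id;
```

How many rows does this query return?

LEFT JOIN keeps every row from `agents a`; unmatched rows get NULL for `agents b`'s columns.
Matching on a.agent_id < b.agent_id. A NULL in a compared column never satisfies the condition.
- agent_id=8: 1 matching b row(s), so 1 row(s) emitted.
- agent_id=9: no b row matches, row kept with b columns NULL.
- agent_id=8: 1 matching b row(s), so 1 row(s) emitted.
- agent_id=8: 1 matching b row(s), so 1 row(s) emitted.
- agent_id=NULL: no b row matches, row kept with b columns NULL.
- agent_id=8: 1 matching b row(s), so 1 row(s) emitted.
- agent_id=1: 5 matching b row(s), so 5 row(s) emitted.
Total: 9 matched + 2 padded = 11 rows.

11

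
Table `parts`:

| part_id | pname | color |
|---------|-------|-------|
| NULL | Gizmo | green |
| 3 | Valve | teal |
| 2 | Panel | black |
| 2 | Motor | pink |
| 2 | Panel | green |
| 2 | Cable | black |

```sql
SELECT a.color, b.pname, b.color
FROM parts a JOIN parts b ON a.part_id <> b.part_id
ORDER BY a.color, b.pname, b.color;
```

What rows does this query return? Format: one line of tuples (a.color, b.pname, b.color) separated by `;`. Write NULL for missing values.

INNER JOIN keeps only pairs where the ON condition holds.
Matching on a.part_id <> b.part_id. A NULL in a compared column never satisfies the condition.
- a[0] part_id=NULL → no match; dropped.
- a[1] part_id=3 → 4 match(es) in b → 4 row(s).
- a[2] part_id=2 → 1 match(es) in b → 1 row(s).
- a[3] part_id=2 → 1 match(es) in b → 1 row(s).
- a[4] part_id=2 → 1 match(es) in b → 1 row(s).
- a[5] part_id=2 → 1 match(es) in b → 1 row(s).
After projecting and ordering:
a.color | b.pname | b.color
black | Valve | teal
black | Valve | teal
green | Valve | teal
pink | Valve | teal
teal | Cable | black
teal | Motor | pink
teal | Panel | black
teal | Panel | green

(black, Valve, teal); (black, Valve, teal); (green, Valve, teal); (pink, Valve, teal); (teal, Cable, black); (teal, Motor, pink); (teal, Panel, black); (teal, Panel, green)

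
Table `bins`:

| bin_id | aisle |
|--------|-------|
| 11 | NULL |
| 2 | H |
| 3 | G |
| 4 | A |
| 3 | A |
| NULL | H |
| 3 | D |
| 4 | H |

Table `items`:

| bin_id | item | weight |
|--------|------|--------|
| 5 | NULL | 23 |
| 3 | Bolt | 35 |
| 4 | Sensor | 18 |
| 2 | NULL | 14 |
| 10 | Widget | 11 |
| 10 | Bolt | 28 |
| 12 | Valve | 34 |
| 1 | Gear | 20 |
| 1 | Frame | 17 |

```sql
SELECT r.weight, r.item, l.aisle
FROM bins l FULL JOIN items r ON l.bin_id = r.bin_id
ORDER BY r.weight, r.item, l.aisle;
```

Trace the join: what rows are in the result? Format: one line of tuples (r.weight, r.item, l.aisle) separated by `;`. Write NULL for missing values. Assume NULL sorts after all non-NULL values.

FULL OUTER JOIN keeps every row from both sides; unmatched rows get NULL for the other side's columns.
Matching on l.bin_id = r.bin_id. A NULL in a compared column never satisfies the condition.
- l (bin_id=11) has no partner → padded with NULL.
- l (bin_id=2) pairs with 1 row(s) of r.
- l (bin_id=3) pairs with 1 row(s) of r.
- l (bin_id=4) pairs with 1 row(s) of r.
- l (bin_id=3) pairs with 1 row(s) of r.
- l (bin_id=NULL) has no partner → padded with NULL.
- l (bin_id=3) pairs with 1 row(s) of r.
- l (bin_id=4) pairs with 1 row(s) of r.
- plus 6 unmatched r row(s), each kept with NULL l columns.

(11, Widget, NULL); (14, NULL, H); (17, Frame, NULL); (18, Sensor, A); (18, Sensor, H); (20, Gear, NULL); (23, NULL, NULL); (28, Bolt, NULL); (34, Valve, NULL); (35, Bolt, A); (35, Bolt, D); (35, Bolt, G); (NULL, NULL, H); (NULL, NULL, NULL)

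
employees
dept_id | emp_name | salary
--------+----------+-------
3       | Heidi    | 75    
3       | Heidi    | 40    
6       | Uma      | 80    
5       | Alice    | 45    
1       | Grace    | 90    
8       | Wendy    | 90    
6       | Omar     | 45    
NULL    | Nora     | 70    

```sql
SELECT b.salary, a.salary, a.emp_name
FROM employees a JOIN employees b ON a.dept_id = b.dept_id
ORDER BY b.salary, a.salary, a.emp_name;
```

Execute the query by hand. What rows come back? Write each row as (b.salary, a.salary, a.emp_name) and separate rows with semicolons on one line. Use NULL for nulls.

(40, 40, Heidi); (40, 75, Heidi); (45, 45, Alice); (45, 45, Omar); (45, 80, Uma); (75, 40, Heidi); (75, 75, Heidi); (80, 45, Omar); (80, 80, Uma); (90, 90, Grace); (90, 90, Wendy)

INNER JOIN keeps only pairs where the ON condition holds.
Matching on a.dept_id = b.dept_id. A NULL in a compared column never satisfies the condition.
- dept_id=3: 2 matching b row(s), so 2 row(s) emitted.
- dept_id=3: 2 matching b row(s), so 2 row(s) emitted.
- dept_id=6: 2 matching b row(s), so 2 row(s) emitted.
- dept_id=5: 1 matching b row(s), so 1 row(s) emitted.
- dept_id=1: 1 matching b row(s), so 1 row(s) emitted.
- dept_id=8: 1 matching b row(s), so 1 row(s) emitted.
- dept_id=6: 2 matching b row(s), so 2 row(s) emitted.
- dept_id=NULL: no matching b row, dropped.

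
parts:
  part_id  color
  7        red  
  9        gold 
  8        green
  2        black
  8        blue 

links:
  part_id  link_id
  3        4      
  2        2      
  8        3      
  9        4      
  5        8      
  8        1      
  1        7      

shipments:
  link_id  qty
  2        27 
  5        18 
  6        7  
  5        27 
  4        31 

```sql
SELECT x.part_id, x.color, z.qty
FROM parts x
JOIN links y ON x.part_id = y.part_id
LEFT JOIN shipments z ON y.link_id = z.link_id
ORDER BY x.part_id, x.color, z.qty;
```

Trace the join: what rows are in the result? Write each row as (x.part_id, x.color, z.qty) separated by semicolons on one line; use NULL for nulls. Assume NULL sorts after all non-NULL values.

Joins associate left-to-right: parts INNER JOIN links on part_id gives 6 intermediate row(s).
Then LEFT JOIN `shipments z` on link_id: each of those 6 rows is kept; rows whose y.link_id has no match in z get NULL for z's columns.

(2, black, 27); (8, blue, NULL); (8, blue, NULL); (8, green, NULL); (8, green, NULL); (9, gold, 31)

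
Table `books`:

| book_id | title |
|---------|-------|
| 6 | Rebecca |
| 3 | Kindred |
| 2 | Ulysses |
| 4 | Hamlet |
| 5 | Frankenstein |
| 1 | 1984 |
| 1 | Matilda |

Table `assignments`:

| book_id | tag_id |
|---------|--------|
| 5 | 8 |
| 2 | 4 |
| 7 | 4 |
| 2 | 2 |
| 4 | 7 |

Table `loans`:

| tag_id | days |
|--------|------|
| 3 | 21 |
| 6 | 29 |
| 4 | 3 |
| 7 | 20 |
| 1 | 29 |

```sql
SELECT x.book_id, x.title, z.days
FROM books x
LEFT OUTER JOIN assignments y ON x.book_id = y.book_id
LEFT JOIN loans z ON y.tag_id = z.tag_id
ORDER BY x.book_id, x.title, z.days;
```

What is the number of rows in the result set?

8

Step 1 — x LEFT JOIN y on book_id → 8 row(s).
Then LEFT JOIN `loans z` on tag_id: each of those 8 rows is kept; rows whose y.tag_id has no match in z get NULL for z's columns.
Result: 8 row(s).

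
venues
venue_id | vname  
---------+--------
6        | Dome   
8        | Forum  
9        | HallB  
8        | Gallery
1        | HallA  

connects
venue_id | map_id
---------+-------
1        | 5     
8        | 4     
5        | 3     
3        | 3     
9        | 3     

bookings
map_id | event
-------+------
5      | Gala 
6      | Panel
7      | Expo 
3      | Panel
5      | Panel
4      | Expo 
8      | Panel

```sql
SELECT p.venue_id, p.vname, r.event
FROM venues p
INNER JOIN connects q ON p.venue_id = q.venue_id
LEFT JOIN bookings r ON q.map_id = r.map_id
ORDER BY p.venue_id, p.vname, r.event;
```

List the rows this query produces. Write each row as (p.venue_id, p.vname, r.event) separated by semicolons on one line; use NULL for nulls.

Step 1 — p INNER JOIN q on venue_id → 4 row(s).
Then LEFT JOIN `bookings r` on map_id: each of those 4 rows is kept; rows whose q.map_id has no match in r get NULL for r's columns.

(1, HallA, Gala); (1, HallA, Panel); (8, Forum, Expo); (8, Gallery, Expo); (9, HallB, Panel)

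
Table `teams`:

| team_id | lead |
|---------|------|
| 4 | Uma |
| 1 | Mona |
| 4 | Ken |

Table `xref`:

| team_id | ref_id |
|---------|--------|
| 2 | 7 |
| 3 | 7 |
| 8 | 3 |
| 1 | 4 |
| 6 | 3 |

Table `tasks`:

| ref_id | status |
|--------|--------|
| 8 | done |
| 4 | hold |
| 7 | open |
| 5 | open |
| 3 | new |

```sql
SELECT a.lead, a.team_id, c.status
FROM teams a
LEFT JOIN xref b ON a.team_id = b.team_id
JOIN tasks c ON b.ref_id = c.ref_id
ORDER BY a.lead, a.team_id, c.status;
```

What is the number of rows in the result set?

Evaluate left to right. First `teams a LEFT JOIN xref b` on team_id: 3 row(s).
Then INNER JOIN `tasks c` on ref_id: keep only rows whose b.ref_id appears in c.
Result: 1 row(s).

1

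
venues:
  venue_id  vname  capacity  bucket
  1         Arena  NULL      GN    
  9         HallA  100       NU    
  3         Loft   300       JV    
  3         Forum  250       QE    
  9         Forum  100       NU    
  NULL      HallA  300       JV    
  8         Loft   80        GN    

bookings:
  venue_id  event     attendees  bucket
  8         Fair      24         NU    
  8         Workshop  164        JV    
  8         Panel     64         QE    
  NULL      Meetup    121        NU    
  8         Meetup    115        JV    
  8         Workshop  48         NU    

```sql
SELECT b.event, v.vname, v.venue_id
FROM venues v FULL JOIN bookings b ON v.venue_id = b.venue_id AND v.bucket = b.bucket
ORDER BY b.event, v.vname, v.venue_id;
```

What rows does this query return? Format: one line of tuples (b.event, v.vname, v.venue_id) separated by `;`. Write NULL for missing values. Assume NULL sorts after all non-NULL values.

(Fair, NULL, NULL); (Meetup, NULL, NULL); (Meetup, NULL, NULL); (Panel, NULL, NULL); (Workshop, NULL, NULL); (Workshop, NULL, NULL); (NULL, Arena, 1); (NULL, Forum, 3); (NULL, Forum, 9); (NULL, HallA, 9); (NULL, HallA, NULL); (NULL, Loft, 3); (NULL, Loft, 8)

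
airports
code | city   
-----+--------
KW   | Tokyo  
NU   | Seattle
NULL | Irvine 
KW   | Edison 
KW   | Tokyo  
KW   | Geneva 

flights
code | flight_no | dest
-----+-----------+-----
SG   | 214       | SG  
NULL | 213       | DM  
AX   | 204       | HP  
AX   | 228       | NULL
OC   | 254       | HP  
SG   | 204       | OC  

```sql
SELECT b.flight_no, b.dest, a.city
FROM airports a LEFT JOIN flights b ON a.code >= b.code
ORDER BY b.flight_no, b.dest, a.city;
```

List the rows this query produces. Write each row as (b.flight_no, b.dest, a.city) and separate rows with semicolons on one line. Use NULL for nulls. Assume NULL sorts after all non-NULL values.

(204, HP, Edison); (204, HP, Geneva); (204, HP, Seattle); (204, HP, Tokyo); (204, HP, Tokyo); (228, NULL, Edison); (228, NULL, Geneva); (228, NULL, Seattle); (228, NULL, Tokyo); (228, NULL, Tokyo); (NULL, NULL, Irvine)

LEFT JOIN keeps every row from `airports`; unmatched rows get NULL for `flights`'s columns.
Matching on a.code >= b.code. A NULL in a compared column never satisfies the condition.
- code=KW: 2 matching b row(s), so 2 row(s) emitted.
- code=NU: 2 matching b row(s), so 2 row(s) emitted.
- code=NULL: no b row matches, row kept with b columns NULL.
- code=KW: 2 matching b row(s), so 2 row(s) emitted.
- code=KW: 2 matching b row(s), so 2 row(s) emitted.
- code=KW: 2 matching b row(s), so 2 row(s) emitted.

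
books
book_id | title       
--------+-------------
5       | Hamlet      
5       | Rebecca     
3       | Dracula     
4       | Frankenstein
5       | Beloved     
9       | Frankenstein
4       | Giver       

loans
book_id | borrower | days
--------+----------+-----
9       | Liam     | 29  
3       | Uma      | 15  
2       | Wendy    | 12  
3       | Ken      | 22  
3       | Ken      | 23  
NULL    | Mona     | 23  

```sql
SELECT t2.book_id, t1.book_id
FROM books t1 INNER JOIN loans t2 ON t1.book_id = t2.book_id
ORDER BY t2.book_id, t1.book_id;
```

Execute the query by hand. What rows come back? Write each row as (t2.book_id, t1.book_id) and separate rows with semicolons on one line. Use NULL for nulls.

INNER JOIN keeps only pairs where the ON condition holds.
Matching on t1.book_id = t2.book_id. A NULL in a compared column never satisfies the condition.
- book_id=5: no matching t2 row, dropped.
- book_id=5: no matching t2 row, dropped.
- book_id=3: 3 matching t2 row(s), so 3 row(s) emitted.
- book_id=4: no matching t2 row, dropped.
- book_id=5: no matching t2 row, dropped.
- book_id=9: 1 matching t2 row(s), so 1 row(s) emitted.
- book_id=4: no matching t2 row, dropped.
After projecting and ordering:
t2.book_id | t1.book_id
3 | 3
3 | 3
3 | 3
9 | 9

(3, 3); (3, 3); (3, 3); (9, 9)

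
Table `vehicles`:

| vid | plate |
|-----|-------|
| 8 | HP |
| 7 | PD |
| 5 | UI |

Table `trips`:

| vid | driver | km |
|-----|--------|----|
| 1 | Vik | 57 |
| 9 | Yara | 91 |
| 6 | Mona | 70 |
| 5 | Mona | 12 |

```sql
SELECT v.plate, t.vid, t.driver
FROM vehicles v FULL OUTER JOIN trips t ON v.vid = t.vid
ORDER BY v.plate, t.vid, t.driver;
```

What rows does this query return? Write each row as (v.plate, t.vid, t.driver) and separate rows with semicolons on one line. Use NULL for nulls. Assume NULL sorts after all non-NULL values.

(HP, NULL, NULL); (PD, NULL, NULL); (UI, 5, Mona); (NULL, 1, Vik); (NULL, 6, Mona); (NULL, 9, Yara)

FULL OUTER JOIN keeps every row from both sides; unmatched rows get NULL for the other side's columns.
Matching on v.vid = t.vid.
- v row (vid=8): no match → kept, t columns NULL.
- v row (vid=7): no match → kept, t columns NULL.
- v row (vid=5): matches 1 t row(s) → 1 output row(s).
- 3 t row(s) had no v match → kept, v columns NULL.
After projecting and ordering:
v.plate | t.vid | t.driver
HP | NULL | NULL
PD | NULL | NULL
UI | 5 | Mona
NULL | 1 | Vik
NULL | 6 | Mona
NULL | 9 | Yara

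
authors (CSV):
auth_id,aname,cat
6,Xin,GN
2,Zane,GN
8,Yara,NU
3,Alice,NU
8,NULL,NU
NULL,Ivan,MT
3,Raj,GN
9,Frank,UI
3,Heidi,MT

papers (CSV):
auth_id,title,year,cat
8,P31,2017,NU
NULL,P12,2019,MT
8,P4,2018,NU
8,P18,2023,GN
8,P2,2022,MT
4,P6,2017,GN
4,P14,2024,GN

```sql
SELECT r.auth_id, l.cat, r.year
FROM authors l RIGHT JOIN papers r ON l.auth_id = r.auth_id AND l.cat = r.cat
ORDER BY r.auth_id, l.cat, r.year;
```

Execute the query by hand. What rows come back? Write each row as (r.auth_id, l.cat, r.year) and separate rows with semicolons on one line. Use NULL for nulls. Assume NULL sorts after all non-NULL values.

RIGHT JOIN keeps every row from `papers`; unmatched rows get NULL for `authors`'s columns.
Matching on l.auth_id = r.auth_id AND l.cat = r.cat. A NULL in a compared column never satisfies the condition.
- l[0] auth_id=6, cat=GN → no match.
- l[1] auth_id=2, cat=GN → no match.
- l[2] auth_id=8, cat=NU → 2 match(es) in r → 2 row(s).
- l[3] auth_id=3, cat=NU → no match.
- l[4] auth_id=8, cat=NU → 2 match(es) in r → 2 row(s).
- l[5] auth_id=NULL, cat=MT → no match.
- l[6] auth_id=3, cat=GN → no match.
- l[7] auth_id=9, cat=UI → no match.
- l[8] auth_id=3, cat=MT → no match.
- 5 row(s) from r found no l partner → padded with NULL.
After projecting and ordering:
r.auth_id | l.cat | r.year
4 | NULL | 2017
4 | NULL | 2024
8 | NU | 2017
8 | NU | 2017
8 | NU | 2018
8 | NU | 2018
8 | NULL | 2022
8 | NULL | 2023
NULL | NULL | 2019

(4, NULL, 2017); (4, NULL, 2024); (8, NU, 2017); (8, NU, 2017); (8, NU, 2018); (8, NU, 2018); (8, NULL, 2022); (8, NULL, 2023); (NULL, NULL, 2019)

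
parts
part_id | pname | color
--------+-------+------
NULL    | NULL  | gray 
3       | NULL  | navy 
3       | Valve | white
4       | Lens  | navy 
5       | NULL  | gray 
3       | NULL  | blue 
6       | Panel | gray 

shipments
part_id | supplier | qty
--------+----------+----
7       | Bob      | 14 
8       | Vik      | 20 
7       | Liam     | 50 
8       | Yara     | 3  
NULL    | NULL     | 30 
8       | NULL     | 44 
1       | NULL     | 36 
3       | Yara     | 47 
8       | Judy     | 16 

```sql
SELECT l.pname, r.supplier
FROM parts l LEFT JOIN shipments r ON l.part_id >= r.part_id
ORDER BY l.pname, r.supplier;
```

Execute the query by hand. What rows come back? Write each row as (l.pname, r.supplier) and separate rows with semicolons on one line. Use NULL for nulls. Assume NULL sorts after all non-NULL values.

(Lens, Yara); (Lens, NULL); (Panel, Yara); (Panel, NULL); (Valve, Yara); (Valve, NULL); (NULL, Yara); (NULL, Yara); (NULL, Yara); (NULL, NULL); (NULL, NULL); (NULL, NULL); (NULL, NULL)

LEFT JOIN keeps every row from `parts`; unmatched rows get NULL for `shipments`'s columns.
Matching on l.part_id >= r.part_id. A NULL in a compared column never satisfies the condition.
Matched pairs: 12; unmatched l rows kept: 1.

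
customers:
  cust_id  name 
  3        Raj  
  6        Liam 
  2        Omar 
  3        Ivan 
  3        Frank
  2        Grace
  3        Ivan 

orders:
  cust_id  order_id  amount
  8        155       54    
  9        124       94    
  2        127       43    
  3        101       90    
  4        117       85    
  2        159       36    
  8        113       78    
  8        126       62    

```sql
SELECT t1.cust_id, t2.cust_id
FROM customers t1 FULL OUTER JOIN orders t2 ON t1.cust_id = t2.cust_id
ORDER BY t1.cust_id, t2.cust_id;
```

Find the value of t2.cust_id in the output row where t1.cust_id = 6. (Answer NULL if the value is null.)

FULL OUTER JOIN keeps every row from both sides; unmatched rows get NULL for the other side's columns.
Matching on t1.cust_id = t2.cust_id.
- t1 (cust_id=3) pairs with 1 row(s) of t2.
- t1 (cust_id=6) has no partner → padded with NULL.
- t1 (cust_id=2) pairs with 2 row(s) of t2.
- t1 (cust_id=3) pairs with 1 row(s) of t2.
- t1 (cust_id=3) pairs with 1 row(s) of t2.
- t1 (cust_id=2) pairs with 2 row(s) of t2.
- t1 (cust_id=3) pairs with 1 row(s) of t2.
- 5 t2 row(s) had no t1 match → kept, t1 columns NULL.

NULL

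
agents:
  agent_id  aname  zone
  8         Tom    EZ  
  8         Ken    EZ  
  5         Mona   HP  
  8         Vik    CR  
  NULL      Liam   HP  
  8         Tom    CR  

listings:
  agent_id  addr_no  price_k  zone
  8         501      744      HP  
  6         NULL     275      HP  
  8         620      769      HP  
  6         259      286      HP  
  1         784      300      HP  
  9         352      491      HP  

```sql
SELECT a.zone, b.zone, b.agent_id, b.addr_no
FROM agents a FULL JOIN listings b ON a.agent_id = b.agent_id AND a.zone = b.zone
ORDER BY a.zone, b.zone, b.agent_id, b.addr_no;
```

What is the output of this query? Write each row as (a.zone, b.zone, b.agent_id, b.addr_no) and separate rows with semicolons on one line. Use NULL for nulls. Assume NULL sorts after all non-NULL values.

FULL OUTER JOIN keeps every row from both sides; unmatched rows get NULL for the other side's columns.
Matching on a.agent_id = b.agent_id AND a.zone = b.zone. A NULL in a compared column never satisfies the condition.
- a row (agent_id=8, zone=EZ): no match → kept, b columns NULL.
- a row (agent_id=8, zone=EZ): no match → kept, b columns NULL.
- a row (agent_id=5, zone=HP): no match → kept, b columns NULL.
- a row (agent_id=8, zone=CR): no match → kept, b columns NULL.
- a row (agent_id=NULL, zone=HP): no match → kept, b columns NULL.
- a row (agent_id=8, zone=CR): no match → kept, b columns NULL.
- plus 6 unmatched b row(s), each kept with NULL a columns.

(CR, NULL, NULL, NULL); (CR, NULL, NULL, NULL); (EZ, NULL, NULL, NULL); (EZ, NULL, NULL, NULL); (HP, NULL, NULL, NULL); (HP, NULL, NULL, NULL); (NULL, HP, 1, 784); (NULL, HP, 6, 259); (NULL, HP, 6, NULL); (NULL, HP, 8, 501); (NULL, HP, 8, 620); (NULL, HP, 9, 352)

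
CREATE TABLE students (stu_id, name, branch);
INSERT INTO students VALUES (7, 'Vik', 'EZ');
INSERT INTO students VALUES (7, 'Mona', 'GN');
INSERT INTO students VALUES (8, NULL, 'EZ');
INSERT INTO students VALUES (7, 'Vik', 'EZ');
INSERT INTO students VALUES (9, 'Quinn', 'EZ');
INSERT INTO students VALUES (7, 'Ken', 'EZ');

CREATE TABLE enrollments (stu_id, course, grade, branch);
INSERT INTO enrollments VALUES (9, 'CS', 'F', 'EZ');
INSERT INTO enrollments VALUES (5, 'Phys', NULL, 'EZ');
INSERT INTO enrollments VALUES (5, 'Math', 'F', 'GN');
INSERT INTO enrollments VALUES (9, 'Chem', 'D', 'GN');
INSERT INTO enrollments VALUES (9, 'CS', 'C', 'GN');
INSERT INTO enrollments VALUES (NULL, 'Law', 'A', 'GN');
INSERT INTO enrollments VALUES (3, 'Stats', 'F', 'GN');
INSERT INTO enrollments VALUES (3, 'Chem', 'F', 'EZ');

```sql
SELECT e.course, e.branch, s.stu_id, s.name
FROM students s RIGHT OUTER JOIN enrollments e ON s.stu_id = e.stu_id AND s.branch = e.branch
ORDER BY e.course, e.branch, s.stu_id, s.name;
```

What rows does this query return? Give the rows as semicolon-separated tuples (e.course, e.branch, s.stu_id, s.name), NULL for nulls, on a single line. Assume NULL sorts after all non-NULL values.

RIGHT JOIN keeps every row from `enrollments`; unmatched rows get NULL for `students`'s columns.
Matching on s.stu_id = e.stu_id AND s.branch = e.branch. A NULL in a compared column never satisfies the condition.
- s[0] stu_id=7, branch=EZ → no match.
- s[1] stu_id=7, branch=GN → no match.
- s[2] stu_id=8, branch=EZ → no match.
- s[3] stu_id=7, branch=EZ → no match.
- s[4] stu_id=9, branch=EZ → 1 match(es) in e → 1 row(s).
- s[5] stu_id=7, branch=EZ → no match.
- plus 7 unmatched e row(s), each kept with NULL s columns.
After projecting and ordering:
e.course | e.branch | s.stu_id | s.name
CS | EZ | 9 | Quinn
CS | GN | NULL | NULL
Chem | EZ | NULL | NULL
Chem | GN | NULL | NULL
Law | GN | NULL | NULL
Math | GN | NULL | NULL
Phys | EZ | NULL | NULL
Stats | GN | NULL | NULL

(CS, EZ, 9, Quinn); (CS, GN, NULL, NULL); (Chem, EZ, NULL, NULL); (Chem, GN, NULL, NULL); (Law, GN, NULL, NULL); (Math, GN, NULL, NULL); (Phys, EZ, NULL, NULL); (Stats, GN, NULL, NULL)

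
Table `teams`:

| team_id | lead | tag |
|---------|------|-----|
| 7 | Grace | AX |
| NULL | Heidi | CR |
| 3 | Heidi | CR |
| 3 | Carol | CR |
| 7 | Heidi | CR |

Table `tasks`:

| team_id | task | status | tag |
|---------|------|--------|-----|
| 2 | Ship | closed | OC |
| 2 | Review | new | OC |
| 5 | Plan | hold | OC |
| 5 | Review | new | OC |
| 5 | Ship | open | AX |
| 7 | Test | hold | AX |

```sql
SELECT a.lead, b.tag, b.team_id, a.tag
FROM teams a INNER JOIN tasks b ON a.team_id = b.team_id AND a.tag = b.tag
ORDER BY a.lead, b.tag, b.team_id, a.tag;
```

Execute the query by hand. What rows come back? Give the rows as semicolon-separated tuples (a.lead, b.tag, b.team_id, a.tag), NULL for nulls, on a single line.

(Grace, AX, 7, AX)

INNER JOIN keeps only pairs where the ON condition holds.
Matching on a.team_id = b.team_id AND a.tag = b.tag. A NULL in a compared column never satisfies the condition.
Matched pairs: 1.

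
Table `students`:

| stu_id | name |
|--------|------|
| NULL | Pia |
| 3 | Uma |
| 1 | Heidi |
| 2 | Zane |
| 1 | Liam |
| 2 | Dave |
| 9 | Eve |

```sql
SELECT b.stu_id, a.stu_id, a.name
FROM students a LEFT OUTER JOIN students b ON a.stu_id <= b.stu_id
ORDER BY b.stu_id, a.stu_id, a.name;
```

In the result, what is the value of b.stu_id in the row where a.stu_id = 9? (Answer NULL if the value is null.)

9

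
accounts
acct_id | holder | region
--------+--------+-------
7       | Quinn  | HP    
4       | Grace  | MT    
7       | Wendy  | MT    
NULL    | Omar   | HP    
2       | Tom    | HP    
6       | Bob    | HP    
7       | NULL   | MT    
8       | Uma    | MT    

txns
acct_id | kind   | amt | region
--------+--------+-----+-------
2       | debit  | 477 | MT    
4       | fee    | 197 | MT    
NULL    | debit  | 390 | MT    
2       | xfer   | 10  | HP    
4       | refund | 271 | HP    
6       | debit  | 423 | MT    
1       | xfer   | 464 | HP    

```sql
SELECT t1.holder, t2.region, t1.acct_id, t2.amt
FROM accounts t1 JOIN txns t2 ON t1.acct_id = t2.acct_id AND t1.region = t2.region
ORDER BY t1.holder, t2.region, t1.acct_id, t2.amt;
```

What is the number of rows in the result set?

2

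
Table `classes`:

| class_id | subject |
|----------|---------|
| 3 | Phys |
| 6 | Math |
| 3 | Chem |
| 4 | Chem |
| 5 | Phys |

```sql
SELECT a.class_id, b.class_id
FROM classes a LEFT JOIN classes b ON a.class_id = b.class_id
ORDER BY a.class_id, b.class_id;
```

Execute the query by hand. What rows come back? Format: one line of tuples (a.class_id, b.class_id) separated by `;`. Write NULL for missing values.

(3, 3); (3, 3); (3, 3); (3, 3); (4, 4); (5, 5); (6, 6)

LEFT JOIN keeps every row from `classes a`; unmatched rows get NULL for `classes b`'s columns.
Matching on a.class_id = b.class_id.
- a row (class_id=3): matches 2 b row(s) → 2 output row(s).
- a row (class_id=6): matches 1 b row(s) → 1 output row(s).
- a row (class_id=3): matches 2 b row(s) → 2 output row(s).
- a row (class_id=4): matches 1 b row(s) → 1 output row(s).
- a row (class_id=5): matches 1 b row(s) → 1 output row(s).
After projecting and ordering:
a.class_id | b.class_id
3 | 3
3 | 3
3 | 3
3 | 3
4 | 4
5 | 5
6 | 6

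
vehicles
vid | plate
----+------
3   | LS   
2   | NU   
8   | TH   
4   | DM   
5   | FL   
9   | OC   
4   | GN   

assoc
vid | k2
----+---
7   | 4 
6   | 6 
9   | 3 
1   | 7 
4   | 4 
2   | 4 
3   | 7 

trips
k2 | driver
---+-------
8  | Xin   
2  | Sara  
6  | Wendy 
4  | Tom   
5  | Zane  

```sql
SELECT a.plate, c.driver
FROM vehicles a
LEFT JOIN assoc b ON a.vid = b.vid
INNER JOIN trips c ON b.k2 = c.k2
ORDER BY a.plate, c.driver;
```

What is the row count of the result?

3

Step 1 — a LEFT JOIN b on vid → 7 row(s).
Then INNER JOIN `trips c` on k2: keep only rows whose b.k2 appears in c.
Result: 3 row(s).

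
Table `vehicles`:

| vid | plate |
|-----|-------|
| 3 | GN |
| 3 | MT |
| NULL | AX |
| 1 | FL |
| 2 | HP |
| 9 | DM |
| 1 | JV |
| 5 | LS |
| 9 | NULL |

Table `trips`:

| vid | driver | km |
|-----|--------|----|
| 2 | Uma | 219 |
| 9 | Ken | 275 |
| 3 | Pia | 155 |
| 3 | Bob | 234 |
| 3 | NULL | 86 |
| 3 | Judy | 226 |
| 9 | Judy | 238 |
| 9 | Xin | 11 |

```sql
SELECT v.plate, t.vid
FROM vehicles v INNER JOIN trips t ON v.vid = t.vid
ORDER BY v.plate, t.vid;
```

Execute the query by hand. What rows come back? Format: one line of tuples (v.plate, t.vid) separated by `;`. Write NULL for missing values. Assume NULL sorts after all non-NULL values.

INNER JOIN keeps only pairs where the ON condition holds.
Matching on v.vid = t.vid. A NULL in a compared column never satisfies the condition.
Matched pairs: 15.

(DM, 9); (DM, 9); (DM, 9); (GN, 3); (GN, 3); (GN, 3); (GN, 3); (HP, 2); (MT, 3); (MT, 3); (MT, 3); (MT, 3); (NULL, 9); (NULL, 9); (NULL, 9)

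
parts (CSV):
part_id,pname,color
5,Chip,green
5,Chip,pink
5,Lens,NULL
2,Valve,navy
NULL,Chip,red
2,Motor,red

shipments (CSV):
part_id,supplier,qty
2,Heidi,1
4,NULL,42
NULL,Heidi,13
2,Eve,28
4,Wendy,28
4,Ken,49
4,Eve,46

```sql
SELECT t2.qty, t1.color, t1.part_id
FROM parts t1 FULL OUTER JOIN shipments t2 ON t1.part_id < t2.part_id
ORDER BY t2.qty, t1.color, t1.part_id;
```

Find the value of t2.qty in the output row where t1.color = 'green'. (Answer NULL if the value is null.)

FULL OUTER JOIN keeps every row from both sides; unmatched rows get NULL for the other side's columns.
Matching on t1.part_id < t2.part_id. A NULL in a compared column never satisfies the condition.
- part_id=5: no t2 row matches, row kept with t2 columns NULL.
- part_id=5: no t2 row matches, row kept with t2 columns NULL.
- part_id=5: no t2 row matches, row kept with t2 columns NULL.
- part_id=2: 4 matching t2 row(s), so 4 row(s) emitted.
- part_id=NULL: no t2 row matches, row kept with t2 columns NULL.
- part_id=2: 4 matching t2 row(s), so 4 row(s) emitted.
- 3 t2 row(s) had no t1 match → kept, t1 columns NULL.

NULL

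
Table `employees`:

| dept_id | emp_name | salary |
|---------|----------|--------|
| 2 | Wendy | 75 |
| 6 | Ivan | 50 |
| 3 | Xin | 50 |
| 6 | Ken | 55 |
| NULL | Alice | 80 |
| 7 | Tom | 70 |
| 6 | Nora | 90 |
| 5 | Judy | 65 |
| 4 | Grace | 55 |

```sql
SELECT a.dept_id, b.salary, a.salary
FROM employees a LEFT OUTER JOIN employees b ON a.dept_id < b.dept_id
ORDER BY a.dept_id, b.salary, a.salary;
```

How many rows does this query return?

LEFT JOIN keeps every row from `employees a`; unmatched rows get NULL for `employees b`'s columns.
Matching on a.dept_id < b.dept_id. A NULL in a compared column never satisfies the condition.
- a row (dept_id=2): matches 7 b row(s) → 7 output row(s).
- a row (dept_id=6): matches 1 b row(s) → 1 output row(s).
- a row (dept_id=3): matches 6 b row(s) → 6 output row(s).
- a row (dept_id=6): matches 1 b row(s) → 1 output row(s).
- a row (dept_id=NULL): no match → kept, b columns NULL.
- a row (dept_id=7): no match → kept, b columns NULL.
- a row (dept_id=6): matches 1 b row(s) → 1 output row(s).
- a row (dept_id=5): matches 4 b row(s) → 4 output row(s).
- a row (dept_id=4): matches 5 b row(s) → 5 output row(s).
Total: 25 matched + 2 padded = 27 rows.

27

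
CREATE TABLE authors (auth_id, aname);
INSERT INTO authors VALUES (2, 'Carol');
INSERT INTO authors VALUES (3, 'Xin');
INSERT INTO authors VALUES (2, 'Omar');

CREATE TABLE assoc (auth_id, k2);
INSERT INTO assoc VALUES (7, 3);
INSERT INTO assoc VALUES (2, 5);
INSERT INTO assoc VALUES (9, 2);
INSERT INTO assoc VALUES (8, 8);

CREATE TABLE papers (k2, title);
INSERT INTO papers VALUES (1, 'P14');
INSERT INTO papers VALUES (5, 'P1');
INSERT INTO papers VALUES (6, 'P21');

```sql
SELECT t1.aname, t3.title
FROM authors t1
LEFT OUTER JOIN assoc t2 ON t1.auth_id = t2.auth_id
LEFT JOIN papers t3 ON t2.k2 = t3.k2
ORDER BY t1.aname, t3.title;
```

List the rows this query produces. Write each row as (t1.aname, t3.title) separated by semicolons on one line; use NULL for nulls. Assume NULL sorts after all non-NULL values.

(Carol, P1); (Omar, P1); (Xin, NULL)

Joins associate left-to-right: authors LEFT JOIN assoc on auth_id gives 3 intermediate row(s).
Then LEFT JOIN `papers t3` on k2: each of those 3 rows is kept; rows whose t2.k2 has no match in t3 get NULL for t3's columns.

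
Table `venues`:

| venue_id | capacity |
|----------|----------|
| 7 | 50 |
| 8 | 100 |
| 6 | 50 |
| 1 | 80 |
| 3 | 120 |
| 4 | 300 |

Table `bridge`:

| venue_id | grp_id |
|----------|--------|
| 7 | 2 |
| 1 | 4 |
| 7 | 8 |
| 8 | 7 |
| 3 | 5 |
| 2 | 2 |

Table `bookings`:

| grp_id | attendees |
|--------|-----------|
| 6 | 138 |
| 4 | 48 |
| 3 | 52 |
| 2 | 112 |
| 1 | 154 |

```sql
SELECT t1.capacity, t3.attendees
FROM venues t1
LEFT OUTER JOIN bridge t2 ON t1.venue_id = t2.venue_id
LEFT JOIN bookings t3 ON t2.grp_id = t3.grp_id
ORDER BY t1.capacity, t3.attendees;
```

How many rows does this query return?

7

Step 1 — t1 LEFT JOIN t2 on venue_id → 7 row(s).
Then LEFT JOIN `bookings t3` on grp_id: each of those 7 rows is kept; rows whose t2.grp_id has no match in t3 get NULL for t3's columns.
Result: 7 row(s).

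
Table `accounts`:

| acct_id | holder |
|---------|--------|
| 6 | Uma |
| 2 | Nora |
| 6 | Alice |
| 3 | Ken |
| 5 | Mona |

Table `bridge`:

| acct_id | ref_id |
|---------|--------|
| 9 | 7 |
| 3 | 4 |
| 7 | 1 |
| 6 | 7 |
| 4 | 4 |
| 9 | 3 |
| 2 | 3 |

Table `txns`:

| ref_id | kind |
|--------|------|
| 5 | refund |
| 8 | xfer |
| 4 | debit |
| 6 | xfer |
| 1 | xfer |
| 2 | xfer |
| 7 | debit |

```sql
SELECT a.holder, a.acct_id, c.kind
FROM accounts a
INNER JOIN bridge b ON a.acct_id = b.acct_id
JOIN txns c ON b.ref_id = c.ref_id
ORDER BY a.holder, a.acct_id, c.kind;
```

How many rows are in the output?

3

Evaluate left to right. First `accounts a INNER JOIN bridge b` on acct_id: 4 row(s).
Then INNER JOIN `txns c` on ref_id: keep only rows whose b.ref_id appears in c.
Result: 3 row(s).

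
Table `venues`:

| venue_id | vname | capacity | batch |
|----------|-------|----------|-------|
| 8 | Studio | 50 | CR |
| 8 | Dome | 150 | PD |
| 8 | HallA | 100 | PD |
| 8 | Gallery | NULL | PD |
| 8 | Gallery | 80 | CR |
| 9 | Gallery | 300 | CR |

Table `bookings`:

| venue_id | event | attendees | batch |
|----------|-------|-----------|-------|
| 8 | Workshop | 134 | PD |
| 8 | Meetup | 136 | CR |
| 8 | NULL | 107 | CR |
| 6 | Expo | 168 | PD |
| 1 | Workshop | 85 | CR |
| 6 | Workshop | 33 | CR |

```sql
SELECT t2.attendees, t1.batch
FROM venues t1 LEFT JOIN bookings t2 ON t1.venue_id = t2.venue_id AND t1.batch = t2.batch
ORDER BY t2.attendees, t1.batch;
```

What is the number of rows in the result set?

LEFT JOIN keeps every row from `venues`; unmatched rows get NULL for `bookings`'s columns.
Matching on t1.venue_id = t2.venue_id AND t1.batch = t2.batch.
- t1 (venue_id=8, batch=CR) pairs with 2 row(s) of t2.
- t1 (venue_id=8, batch=PD) pairs with 1 row(s) of t2.
- t1 (venue_id=8, batch=PD) pairs with 1 row(s) of t2.
- t1 (venue_id=8, batch=PD) pairs with 1 row(s) of t2.
- t1 (venue_id=8, batch=CR) pairs with 2 row(s) of t2.
- t1 (venue_id=9, batch=CR) has no partner → padded with NULL.
Total: 7 matched + 1 padded = 8 rows.

8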